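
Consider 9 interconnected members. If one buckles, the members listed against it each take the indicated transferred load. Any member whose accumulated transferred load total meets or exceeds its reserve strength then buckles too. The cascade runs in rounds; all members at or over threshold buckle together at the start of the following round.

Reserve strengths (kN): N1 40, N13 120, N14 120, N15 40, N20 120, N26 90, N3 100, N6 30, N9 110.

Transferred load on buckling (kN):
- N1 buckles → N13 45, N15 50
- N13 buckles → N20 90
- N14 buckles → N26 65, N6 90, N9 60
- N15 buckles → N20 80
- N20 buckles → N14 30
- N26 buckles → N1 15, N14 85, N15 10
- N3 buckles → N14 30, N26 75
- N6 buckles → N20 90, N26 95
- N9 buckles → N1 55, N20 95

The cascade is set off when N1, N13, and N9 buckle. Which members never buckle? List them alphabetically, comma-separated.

Round 1 — N1, N13, N9 buckle (initial).
  N15: +50 → 50 ≥ 40
  N20: +90+95 → 185 ≥ 120
Round 2 — N15, N20 buckle.
  N14: +30 → 30 < 120
No further bucklings.

N14, N26, N3, N6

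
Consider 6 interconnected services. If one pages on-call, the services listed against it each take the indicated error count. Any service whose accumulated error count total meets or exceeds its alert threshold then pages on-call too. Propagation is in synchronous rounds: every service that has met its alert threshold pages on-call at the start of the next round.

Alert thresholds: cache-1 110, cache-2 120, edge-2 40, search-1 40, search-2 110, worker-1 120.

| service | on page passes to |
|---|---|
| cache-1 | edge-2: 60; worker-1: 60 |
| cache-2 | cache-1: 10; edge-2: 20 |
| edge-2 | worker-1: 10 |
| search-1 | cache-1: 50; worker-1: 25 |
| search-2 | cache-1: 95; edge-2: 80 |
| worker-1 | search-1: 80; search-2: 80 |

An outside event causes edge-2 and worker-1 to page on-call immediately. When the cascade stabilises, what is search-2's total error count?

Round 1 — edge-2, worker-1 page on-call (initial).
  search-1: +80 → 80 ≥ 40
  search-2: +80 → 80 < 110
Round 2 — search-1 pages on-call.
  cache-1: +50 → 50 < 110
No further pages.

80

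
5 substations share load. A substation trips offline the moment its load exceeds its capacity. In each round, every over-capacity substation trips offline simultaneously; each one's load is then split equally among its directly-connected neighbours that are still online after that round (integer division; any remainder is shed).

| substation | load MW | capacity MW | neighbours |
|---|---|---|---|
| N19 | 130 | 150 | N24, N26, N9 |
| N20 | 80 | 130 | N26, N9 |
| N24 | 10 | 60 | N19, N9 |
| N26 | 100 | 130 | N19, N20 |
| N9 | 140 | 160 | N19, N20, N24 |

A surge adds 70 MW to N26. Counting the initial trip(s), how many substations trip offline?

Round 1 — N26 at 170 > 130. N26 trips offline.
  N26 sheds 170 MW to N19, N20: 85 each.
    N19: 130+85 = 215 > 150
    N20: 80+85 = 165 > 130
Round 2 — N19, N20 trip offline.
  N19 sheds 215 MW to N24, N9: 107 each (1 lost).
    N24: 10+107 = 117 > 60
    N9: 140+107 = 247 > 160
  N20 sheds 165 MW to N9: 165 each.
    N9: 247+165 = 412 > 160
Round 3 — N24, N9 trip offline.
  N24 sheds 117 MW: no online neighbours, lost.
  N9 sheds 412 MW: no online neighbours, lost.
No further trips.

5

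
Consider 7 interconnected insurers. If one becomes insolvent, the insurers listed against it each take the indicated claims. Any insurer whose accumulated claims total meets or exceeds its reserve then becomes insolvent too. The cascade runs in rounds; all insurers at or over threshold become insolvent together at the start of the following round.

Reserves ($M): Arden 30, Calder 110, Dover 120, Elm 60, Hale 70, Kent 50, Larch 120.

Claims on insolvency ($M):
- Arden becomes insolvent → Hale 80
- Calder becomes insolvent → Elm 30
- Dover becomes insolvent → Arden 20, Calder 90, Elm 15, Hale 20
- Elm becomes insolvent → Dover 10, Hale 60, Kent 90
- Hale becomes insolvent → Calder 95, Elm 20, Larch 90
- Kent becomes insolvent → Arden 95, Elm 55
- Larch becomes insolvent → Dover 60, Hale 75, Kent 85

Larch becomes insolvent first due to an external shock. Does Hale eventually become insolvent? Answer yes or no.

yes

Round 1 — Larch becomes insolvent (initial).
  Dover: +60 → 60 < 120
  Hale: +75 → 75 ≥ 70
  Kent: +85 → 85 ≥ 50
Round 2 — Hale, Kent become insolvent.
  Arden: +95 → 95 ≥ 30
  Calder: +95 → 95 < 110
  Elm: +20+55 → 75 ≥ 60
Round 3 — Arden, Elm become insolvent.
  Dover: +10 → 70 < 120
No further insolvencies.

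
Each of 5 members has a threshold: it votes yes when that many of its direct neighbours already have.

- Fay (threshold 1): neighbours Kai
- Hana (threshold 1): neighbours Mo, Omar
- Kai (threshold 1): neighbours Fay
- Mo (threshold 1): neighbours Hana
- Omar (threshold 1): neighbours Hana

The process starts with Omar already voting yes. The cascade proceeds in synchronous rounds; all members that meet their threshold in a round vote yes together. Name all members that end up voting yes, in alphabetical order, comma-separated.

Hana, Mo, Omar

Round 1 — Omar votes yes (initial).
Round 2 — checking thresholds:
  Hana: 1 of 2 neighbours ≥ 1, votes yes.
Round 3 — checking thresholds:
  Mo: 1 of 1 neighbours ≥ 1, votes yes.
Round 4 — no new yes votes; cascade stops.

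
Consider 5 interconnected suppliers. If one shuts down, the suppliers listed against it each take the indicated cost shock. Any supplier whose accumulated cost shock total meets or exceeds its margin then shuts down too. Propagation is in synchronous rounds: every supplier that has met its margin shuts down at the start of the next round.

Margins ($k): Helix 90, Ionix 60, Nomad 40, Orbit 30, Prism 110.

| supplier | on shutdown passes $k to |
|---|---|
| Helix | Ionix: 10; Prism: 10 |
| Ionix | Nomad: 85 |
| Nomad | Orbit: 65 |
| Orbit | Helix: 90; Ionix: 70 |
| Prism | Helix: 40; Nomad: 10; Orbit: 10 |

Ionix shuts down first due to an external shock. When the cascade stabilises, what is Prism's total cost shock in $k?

Round 1 — Ionix shuts down (initial).
  Nomad: +85 → 85 ≥ 40
Round 2 — Nomad shuts down.
  Orbit: +65 → 65 ≥ 30
Round 3 — Orbit shuts down.
  Helix: +90 → 90 ≥ 90
Round 4 — Helix shuts down.
  Prism: +10 → 10 < 110
No further shutdowns.

10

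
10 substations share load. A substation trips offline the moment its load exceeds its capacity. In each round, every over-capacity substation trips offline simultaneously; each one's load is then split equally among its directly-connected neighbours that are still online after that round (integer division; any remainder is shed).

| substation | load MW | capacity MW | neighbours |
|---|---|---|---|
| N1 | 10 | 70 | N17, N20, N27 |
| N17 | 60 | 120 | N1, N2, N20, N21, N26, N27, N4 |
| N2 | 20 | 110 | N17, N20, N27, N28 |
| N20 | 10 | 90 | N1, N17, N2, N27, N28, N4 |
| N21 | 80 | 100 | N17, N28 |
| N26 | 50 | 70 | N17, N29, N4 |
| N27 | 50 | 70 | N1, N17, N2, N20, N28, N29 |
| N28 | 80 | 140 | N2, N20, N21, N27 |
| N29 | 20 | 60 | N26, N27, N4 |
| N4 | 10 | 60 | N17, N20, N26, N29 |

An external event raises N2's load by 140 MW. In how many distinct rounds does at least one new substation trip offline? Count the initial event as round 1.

Round 1 — N2 at 160 > 110. N2 trips offline.
  N2 sheds 160 MW to N17, N20, N27, N28: 40 each.
    N17: 60+40 = 100 ≤ 120
    N20: 10+40 = 50 ≤ 90
    N27: 50+40 = 90 > 70
    N28: 80+40 = 120 ≤ 140
Round 2 — N27 trips offline.
  N27 sheds 90 MW to N1, N17, N20, N28, N29: 18 each.
    N1: 10+18 = 28 ≤ 70
    N17: 100+18 = 118 ≤ 120
    N20: 50+18 = 68 ≤ 90
    N28: 120+18 = 138 ≤ 140
    N29: 20+18 = 38 ≤ 60
No further trips.

2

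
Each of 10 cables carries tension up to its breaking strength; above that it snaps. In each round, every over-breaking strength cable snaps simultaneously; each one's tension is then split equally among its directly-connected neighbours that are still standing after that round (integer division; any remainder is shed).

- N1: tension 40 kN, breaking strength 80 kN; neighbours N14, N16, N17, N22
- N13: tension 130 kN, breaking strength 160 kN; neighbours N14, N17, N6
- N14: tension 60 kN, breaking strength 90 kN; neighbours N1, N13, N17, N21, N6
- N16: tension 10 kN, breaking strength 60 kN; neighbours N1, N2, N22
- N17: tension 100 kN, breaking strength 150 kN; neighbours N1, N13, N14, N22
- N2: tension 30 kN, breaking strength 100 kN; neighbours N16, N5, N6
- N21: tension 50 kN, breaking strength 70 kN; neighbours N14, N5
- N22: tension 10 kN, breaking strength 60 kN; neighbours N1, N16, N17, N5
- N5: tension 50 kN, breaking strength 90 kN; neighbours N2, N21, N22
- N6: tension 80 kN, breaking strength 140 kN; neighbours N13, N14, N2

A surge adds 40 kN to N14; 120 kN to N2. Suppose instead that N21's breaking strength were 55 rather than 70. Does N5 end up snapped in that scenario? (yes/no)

yes

With N21's breaking strength at 55:
Round 1 — N14 at 100 > 90; N2 at 150 > 100. N14, N2 snap.
  N14 sheds 100 kN to N1, N13, N17, N21, N6: 20 each.
    N1: 40+20 = 60 ≤ 80
    N13: 130+20 = 150 ≤ 160
    N17: 100+20 = 120 ≤ 150
    N21: 50+20 = 70 > 55
    N6: 80+20 = 100 ≤ 140
  N2 sheds 150 kN to N16, N5, N6: 50 each.
    N16: 10+50 = 60 ≤ 60
    N5: 50+50 = 100 > 90
    N6: 100+50 = 150 > 140
Round 2 — N21, N5, N6 snap.
  N21 sheds 70 kN: no online neighbours, lost.
  N5 sheds 100 kN to N22: 100 each.
    N22: 10+100 = 110 > 60
  N6 sheds 150 kN to N13: 150 each.
    N13: 150+150 = 300 > 160
Round 3 — N13, N22 snap.
  N13 sheds 300 kN to N17: 300 each.
    N17: 120+300 = 420 > 150
  N22 sheds 110 kN to N1, N16, N17: 36 each (2 lost).
    N1: 60+36 = 96 > 80
    N16: 60+36 = 96 > 60
    N17: 420+36 = 456 > 150
Round 4 — N1, N16, N17 snap.
  N1 sheds 96 kN: no online neighbours, lost.
  N16 sheds 96 kN: no online neighbours, lost.
  N17 sheds 456 kN: no online neighbours, lost.
No further breaks.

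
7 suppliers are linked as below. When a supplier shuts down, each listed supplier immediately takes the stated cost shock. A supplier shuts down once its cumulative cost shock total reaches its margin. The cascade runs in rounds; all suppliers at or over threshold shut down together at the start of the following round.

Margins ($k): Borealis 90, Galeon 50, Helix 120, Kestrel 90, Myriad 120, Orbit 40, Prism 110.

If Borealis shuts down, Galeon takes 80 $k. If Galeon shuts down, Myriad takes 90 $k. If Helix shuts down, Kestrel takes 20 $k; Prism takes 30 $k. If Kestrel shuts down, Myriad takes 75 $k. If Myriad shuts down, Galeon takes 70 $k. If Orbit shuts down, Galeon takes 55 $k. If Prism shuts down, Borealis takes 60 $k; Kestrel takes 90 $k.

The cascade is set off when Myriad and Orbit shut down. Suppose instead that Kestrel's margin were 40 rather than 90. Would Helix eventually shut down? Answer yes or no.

no

With Kestrel's margin at 40:
Round 1 — Myriad, Orbit shut down (initial).
  Galeon: +70+55 → 125 ≥ 50
Round 2 — Galeon shuts down.
No further shutdowns.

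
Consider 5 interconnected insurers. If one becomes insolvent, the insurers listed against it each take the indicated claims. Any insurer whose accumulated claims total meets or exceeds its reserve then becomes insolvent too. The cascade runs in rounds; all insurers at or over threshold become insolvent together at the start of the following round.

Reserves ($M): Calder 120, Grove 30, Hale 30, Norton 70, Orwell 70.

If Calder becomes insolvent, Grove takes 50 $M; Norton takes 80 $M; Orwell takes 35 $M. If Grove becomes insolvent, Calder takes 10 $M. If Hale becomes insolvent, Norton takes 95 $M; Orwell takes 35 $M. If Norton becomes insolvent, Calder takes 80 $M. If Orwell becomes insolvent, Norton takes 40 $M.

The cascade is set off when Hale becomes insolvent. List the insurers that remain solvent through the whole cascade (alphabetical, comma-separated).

Calder, Grove, Orwell

Round 1 — Hale becomes insolvent (initial).
  Norton: +95 → 95 ≥ 70
  Orwell: +35 → 35 < 70
Round 2 — Norton becomes insolvent.
  Calder: +80 → 80 < 120
No further insolvencies.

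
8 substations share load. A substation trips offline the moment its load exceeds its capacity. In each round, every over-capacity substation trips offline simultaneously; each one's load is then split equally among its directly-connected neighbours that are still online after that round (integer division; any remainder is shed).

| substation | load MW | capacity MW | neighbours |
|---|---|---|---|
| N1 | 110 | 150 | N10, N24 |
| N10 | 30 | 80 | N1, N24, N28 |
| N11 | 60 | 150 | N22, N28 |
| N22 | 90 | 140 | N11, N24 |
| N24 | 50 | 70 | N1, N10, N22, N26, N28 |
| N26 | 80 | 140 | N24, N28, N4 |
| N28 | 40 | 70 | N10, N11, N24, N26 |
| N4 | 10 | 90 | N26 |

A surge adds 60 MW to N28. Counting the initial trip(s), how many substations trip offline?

2

Round 1 — N28 at 100 > 70. N28 trips offline.
  N28 sheds 100 MW to N10, N11, N24, N26: 25 each.
    N10: 30+25 = 55 ≤ 80
    N11: 60+25 = 85 ≤ 150
    N24: 50+25 = 75 > 70
    N26: 80+25 = 105 ≤ 140
Round 2 — N24 trips offline.
  N24 sheds 75 MW to N1, N10, N22, N26: 18 each (3 lost).
    N1: 110+18 = 128 ≤ 150
    N10: 55+18 = 73 ≤ 80
    N22: 90+18 = 108 ≤ 140
    N26: 105+18 = 123 ≤ 140
No further trips.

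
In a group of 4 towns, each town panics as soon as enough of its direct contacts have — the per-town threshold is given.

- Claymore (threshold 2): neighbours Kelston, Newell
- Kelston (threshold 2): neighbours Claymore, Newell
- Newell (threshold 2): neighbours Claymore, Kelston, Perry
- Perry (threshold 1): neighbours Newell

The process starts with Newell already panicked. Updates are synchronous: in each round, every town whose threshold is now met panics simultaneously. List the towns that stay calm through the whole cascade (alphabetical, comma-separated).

Claymore, Kelston

Round 1 — Newell panics (initial).
Round 2 — checking thresholds:
  Claymore: 1 of 2 neighbours < 2, below threshold.
  Kelston: 1 of 2 neighbours < 2, below threshold.
  Perry: 1 of 1 neighbours ≥ 1, panics.
Round 3 — no new panics; cascade stops.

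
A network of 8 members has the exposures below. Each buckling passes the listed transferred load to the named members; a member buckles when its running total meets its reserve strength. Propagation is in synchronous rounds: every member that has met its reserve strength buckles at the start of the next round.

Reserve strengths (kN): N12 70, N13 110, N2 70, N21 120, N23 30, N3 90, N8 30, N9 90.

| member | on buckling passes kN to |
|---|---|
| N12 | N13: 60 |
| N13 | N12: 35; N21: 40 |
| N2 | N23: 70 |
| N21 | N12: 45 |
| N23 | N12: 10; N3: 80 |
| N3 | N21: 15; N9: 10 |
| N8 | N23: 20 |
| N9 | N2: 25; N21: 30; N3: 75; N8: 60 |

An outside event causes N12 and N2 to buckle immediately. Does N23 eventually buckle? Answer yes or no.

Round 1 — N12, N2 buckle (initial).
  N13: +60 → 60 < 110
  N23: +70 → 70 ≥ 30
Round 2 — N23 buckles.
  N3: +80 → 80 < 90
No further bucklings.

yes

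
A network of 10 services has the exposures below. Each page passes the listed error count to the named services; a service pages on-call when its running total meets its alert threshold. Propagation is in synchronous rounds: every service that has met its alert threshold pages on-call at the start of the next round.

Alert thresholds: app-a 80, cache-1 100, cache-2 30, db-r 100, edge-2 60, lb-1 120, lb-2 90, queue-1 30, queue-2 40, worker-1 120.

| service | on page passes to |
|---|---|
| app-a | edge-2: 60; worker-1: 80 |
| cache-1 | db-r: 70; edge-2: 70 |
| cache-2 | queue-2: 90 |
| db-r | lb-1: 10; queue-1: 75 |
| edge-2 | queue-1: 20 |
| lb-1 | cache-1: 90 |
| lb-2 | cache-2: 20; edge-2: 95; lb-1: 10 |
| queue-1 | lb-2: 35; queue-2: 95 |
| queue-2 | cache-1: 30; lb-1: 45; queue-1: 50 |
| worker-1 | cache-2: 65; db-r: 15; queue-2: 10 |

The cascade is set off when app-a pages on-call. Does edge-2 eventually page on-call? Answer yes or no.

Round 1 — app-a pages on-call (initial).
  edge-2: +60 → 60 ≥ 60
  worker-1: +80 → 80 < 120
Round 2 — edge-2 pages on-call.
  queue-1: +20 → 20 < 30
No further pages.

yes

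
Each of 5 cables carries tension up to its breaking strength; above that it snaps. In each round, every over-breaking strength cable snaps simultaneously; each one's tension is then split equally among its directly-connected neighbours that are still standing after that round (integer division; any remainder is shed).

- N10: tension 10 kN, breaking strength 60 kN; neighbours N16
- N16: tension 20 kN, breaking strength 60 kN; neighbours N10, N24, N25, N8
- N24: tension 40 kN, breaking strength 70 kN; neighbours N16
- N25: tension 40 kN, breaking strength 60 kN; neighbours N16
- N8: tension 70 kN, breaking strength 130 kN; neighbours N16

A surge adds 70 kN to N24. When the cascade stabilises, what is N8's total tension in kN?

113

Round 1 — N24 at 110 > 70. N24 snaps.
  N24 sheds 110 kN to N16: 110 each.
    N16: 20+110 = 130 > 60
Round 2 — N16 snaps.
  N16 sheds 130 kN to N10, N25, N8: 43 each (1 lost).
    N10: 10+43 = 53 ≤ 60
    N25: 40+43 = 83 > 60
    N8: 70+43 = 113 ≤ 130
Round 3 — N25 snaps.
  N25 sheds 83 kN: no online neighbours, lost.
No further breaks.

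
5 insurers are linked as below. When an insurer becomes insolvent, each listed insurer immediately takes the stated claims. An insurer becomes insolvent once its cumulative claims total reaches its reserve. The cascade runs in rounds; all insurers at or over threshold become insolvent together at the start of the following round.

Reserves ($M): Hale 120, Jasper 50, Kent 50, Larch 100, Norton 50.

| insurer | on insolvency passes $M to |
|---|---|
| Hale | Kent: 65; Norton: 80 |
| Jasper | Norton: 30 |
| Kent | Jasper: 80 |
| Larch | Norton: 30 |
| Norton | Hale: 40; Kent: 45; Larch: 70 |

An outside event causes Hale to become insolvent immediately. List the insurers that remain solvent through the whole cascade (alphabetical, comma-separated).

Larch

Round 1 — Hale becomes insolvent (initial).
  Kent: +65 → 65 ≥ 50
  Norton: +80 → 80 ≥ 50
Round 2 — Kent, Norton become insolvent.
  Jasper: +80 → 80 ≥ 50
  Larch: +70 → 70 < 100
Round 3 — Jasper becomes insolvent.
No further insolvencies.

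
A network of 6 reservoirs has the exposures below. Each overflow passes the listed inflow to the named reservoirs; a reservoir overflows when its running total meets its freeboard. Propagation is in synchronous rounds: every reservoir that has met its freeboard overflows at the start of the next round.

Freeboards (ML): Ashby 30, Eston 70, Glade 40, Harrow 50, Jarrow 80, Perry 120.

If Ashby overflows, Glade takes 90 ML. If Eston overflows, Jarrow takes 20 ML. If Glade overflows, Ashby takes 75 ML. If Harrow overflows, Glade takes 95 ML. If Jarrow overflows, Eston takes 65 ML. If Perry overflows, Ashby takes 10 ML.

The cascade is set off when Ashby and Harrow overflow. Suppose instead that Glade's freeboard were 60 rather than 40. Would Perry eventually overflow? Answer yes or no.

no

With Glade's freeboard at 60:
Round 1 — Ashby, Harrow overflow (initial).
  Glade: +90+95 → 185 ≥ 60
Round 2 — Glade overflows.
No further overflows.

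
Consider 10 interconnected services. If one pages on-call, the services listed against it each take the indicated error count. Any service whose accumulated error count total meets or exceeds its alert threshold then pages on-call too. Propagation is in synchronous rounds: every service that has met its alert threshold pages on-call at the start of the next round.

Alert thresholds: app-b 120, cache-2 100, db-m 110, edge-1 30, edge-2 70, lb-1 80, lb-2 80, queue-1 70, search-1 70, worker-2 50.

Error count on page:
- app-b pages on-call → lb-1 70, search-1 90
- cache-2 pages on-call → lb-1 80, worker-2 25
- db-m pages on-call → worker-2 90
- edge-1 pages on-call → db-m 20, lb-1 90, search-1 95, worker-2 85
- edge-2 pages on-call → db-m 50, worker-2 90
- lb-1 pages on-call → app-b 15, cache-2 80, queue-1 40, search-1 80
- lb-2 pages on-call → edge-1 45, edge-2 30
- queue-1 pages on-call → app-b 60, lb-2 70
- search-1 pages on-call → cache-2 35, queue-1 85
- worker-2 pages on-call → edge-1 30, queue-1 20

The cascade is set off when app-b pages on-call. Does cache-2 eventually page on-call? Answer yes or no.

no

Round 1 — app-b pages on-call (initial).
  lb-1: +70 → 70 < 80
  search-1: +90 → 90 ≥ 70
Round 2 — search-1 pages on-call.
  cache-2: +35 → 35 < 100
  queue-1: +85 → 85 ≥ 70
Round 3 — queue-1 pages on-call.
  lb-2: +70 → 70 < 80
No further pages.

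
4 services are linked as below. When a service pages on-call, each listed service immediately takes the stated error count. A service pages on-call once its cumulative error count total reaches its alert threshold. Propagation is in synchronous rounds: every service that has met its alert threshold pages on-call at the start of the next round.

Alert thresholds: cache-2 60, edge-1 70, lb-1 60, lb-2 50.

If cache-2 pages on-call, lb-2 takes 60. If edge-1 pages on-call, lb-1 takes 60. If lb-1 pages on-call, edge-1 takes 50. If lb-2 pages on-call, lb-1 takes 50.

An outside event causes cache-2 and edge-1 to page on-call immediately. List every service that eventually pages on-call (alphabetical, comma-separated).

Round 1 — cache-2, edge-1 page on-call (initial).
  lb-1: +60 → 60 ≥ 60
  lb-2: +60 → 60 ≥ 50
Round 2 — lb-1, lb-2 page on-call.
No further pages.

cache-2, edge-1, lb-1, lb-2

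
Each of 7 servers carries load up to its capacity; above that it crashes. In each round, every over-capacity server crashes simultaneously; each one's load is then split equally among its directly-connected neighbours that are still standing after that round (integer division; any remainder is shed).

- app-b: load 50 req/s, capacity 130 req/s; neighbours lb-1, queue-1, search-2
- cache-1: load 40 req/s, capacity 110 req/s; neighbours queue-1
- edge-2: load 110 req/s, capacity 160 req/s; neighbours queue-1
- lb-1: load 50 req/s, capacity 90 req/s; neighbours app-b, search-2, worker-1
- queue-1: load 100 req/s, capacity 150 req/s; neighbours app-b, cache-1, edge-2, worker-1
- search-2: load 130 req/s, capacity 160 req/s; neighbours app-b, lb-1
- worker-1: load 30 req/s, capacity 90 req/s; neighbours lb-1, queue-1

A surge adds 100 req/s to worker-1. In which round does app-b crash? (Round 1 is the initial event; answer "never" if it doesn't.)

Round 1 — worker-1 at 130 > 90. worker-1 crashes.
  worker-1 sheds 130 req/s to lb-1, queue-1: 65 each.
    lb-1: 50+65 = 115 > 90
    queue-1: 100+65 = 165 > 150
Round 2 — lb-1, queue-1 crash.
  lb-1 sheds 115 req/s to app-b, search-2: 57 each (1 lost).
    app-b: 50+57 = 107 ≤ 130
    search-2: 130+57 = 187 > 160
  queue-1 sheds 165 req/s to app-b, cache-1, edge-2: 55 each.
    app-b: 107+55 = 162 > 130
    cache-1: 40+55 = 95 ≤ 110
    edge-2: 110+55 = 165 > 160
Round 3 — app-b, edge-2, search-2 crash.
  app-b sheds 162 req/s: no online neighbours, lost.
  edge-2 sheds 165 req/s: no online neighbours, lost.
  search-2 sheds 187 req/s: no online neighbours, lost.
No further crashes.

3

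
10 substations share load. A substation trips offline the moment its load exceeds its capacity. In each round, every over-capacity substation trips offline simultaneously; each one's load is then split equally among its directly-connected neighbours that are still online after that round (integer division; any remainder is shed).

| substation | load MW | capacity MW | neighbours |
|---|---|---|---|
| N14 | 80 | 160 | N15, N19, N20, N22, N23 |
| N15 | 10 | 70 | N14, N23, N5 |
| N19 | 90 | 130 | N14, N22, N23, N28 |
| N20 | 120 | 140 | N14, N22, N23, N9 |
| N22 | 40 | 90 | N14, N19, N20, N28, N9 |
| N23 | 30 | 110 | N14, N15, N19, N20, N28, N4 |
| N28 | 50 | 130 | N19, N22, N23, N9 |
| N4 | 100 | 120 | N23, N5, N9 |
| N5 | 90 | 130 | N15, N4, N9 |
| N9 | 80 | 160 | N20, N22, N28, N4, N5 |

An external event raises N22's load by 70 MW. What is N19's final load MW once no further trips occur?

112

Round 1 — N22 at 110 > 90. N22 trips offline.
  N22 sheds 110 MW to N14, N19, N20, N28, N9: 22 each.
    N14: 80+22 = 102 ≤ 160
    N19: 90+22 = 112 ≤ 130
    N20: 120+22 = 142 > 140
    N28: 50+22 = 72 ≤ 130
    N9: 80+22 = 102 ≤ 160
Round 2 — N20 trips offline.
  N20 sheds 142 MW to N14, N23, N9: 47 each (1 lost).
    N14: 102+47 = 149 ≤ 160
    N23: 30+47 = 77 ≤ 110
    N9: 102+47 = 149 ≤ 160
No further trips.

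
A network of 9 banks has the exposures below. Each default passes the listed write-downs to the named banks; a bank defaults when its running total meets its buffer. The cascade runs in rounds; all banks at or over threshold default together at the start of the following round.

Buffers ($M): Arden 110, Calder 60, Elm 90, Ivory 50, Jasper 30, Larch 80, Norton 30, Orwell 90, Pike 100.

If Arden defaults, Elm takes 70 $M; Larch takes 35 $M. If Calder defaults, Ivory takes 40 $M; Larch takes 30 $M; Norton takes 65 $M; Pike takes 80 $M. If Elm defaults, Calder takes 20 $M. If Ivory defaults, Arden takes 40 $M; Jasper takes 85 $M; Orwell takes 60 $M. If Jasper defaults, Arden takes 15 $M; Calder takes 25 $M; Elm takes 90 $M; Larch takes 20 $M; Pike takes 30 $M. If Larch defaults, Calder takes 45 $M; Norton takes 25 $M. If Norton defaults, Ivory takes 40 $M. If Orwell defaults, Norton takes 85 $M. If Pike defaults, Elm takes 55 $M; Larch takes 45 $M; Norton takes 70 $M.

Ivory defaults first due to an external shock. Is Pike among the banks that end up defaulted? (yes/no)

Round 1 — Ivory defaults (initial).
  Arden: +40 → 40 < 110
  Jasper: +85 → 85 ≥ 30
  Orwell: +60 → 60 < 90
Round 2 — Jasper defaults.
  Arden: +15 → 55 < 110
  Calder: +25 → 25 < 60
  Elm: +90 → 90 ≥ 90
  Larch: +20 → 20 < 80
  Pike: +30 → 30 < 100
Round 3 — Elm defaults.
  Calder: +20 → 45 < 60
No further defaults.

no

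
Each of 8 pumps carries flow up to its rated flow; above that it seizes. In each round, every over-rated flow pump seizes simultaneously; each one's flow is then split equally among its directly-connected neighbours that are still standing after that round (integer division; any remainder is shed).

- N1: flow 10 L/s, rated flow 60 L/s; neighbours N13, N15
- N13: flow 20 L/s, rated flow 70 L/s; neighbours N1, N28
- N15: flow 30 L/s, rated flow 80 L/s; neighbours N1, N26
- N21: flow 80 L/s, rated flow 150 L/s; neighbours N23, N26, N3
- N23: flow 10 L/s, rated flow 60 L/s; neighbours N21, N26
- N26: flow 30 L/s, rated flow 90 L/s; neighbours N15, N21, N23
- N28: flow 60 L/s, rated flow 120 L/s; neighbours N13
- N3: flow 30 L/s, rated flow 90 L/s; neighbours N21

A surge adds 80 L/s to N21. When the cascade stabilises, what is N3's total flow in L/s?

83

Round 1 — N21 at 160 > 150. N21 seizes.
  N21 sheds 160 L/s to N23, N26, N3: 53 each (1 lost).
    N23: 10+53 = 63 > 60
    N26: 30+53 = 83 ≤ 90
    N3: 30+53 = 83 ≤ 90
Round 2 — N23 seizes.
  N23 sheds 63 L/s to N26: 63 each.
    N26: 83+63 = 146 > 90
Round 3 — N26 seizes.
  N26 sheds 146 L/s to N15: 146 each.
    N15: 30+146 = 176 > 80
Round 4 — N15 seizes.
  N15 sheds 176 L/s to N1: 176 each.
    N1: 10+176 = 186 > 60
Round 5 — N1 seizes.
  N1 sheds 186 L/s to N13: 186 each.
    N13: 20+186 = 206 > 70
Round 6 — N13 seizes.
  N13 sheds 206 L/s to N28: 206 each.
    N28: 60+206 = 266 > 120
Round 7 — N28 seizes.
  N28 sheds 266 L/s: no online neighbours, lost.
No further seizures.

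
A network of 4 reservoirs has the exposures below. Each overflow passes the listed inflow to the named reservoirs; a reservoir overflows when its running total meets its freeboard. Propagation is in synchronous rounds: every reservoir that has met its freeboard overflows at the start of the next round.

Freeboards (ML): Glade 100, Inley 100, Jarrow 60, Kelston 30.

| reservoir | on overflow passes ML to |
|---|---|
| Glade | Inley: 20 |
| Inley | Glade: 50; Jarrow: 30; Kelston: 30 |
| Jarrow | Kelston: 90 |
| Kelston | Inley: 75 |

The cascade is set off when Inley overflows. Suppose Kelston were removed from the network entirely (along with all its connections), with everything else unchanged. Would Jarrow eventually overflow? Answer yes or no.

no

With Kelston removed:
Round 1 — Inley overflows (initial).
  Glade: +50 → 50 < 100
  Jarrow: +30 → 30 < 60
No further overflows.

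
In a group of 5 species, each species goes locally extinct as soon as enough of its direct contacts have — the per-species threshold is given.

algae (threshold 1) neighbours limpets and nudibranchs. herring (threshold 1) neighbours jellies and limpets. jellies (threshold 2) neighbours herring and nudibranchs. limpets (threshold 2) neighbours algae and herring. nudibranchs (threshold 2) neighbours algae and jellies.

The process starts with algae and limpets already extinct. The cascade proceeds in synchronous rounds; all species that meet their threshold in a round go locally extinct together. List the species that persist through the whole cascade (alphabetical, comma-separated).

jellies, nudibranchs

Round 1 — algae, limpets go locally extinct (initial).
Round 2 — checking thresholds:
  herring: 1 of 2 neighbours ≥ 1, goes locally extinct.
  nudibranchs: 1 of 2 neighbours < 2, below threshold.
Round 3 — no new extinctions; cascade stops.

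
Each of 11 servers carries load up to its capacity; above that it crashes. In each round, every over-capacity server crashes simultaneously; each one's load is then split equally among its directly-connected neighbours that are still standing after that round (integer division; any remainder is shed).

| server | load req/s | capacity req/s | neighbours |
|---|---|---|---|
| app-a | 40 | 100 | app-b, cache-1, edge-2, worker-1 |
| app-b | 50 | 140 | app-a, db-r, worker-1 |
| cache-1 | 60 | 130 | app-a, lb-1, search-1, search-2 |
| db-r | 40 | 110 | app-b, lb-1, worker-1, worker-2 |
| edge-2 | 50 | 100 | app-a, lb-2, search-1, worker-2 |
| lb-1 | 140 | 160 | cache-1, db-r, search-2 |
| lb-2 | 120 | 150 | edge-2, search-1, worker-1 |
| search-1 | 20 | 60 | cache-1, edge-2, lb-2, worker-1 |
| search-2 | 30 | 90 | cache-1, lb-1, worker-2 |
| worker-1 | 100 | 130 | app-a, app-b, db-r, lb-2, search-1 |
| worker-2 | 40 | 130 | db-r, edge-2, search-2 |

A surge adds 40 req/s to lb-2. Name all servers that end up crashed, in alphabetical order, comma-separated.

app-a, app-b, cache-1, db-r, edge-2, lb-1, lb-2, search-1, search-2, worker-1, worker-2

Round 1 — lb-2 at 160 > 150. lb-2 crashes.
  lb-2 sheds 160 req/s to edge-2, search-1, worker-1: 53 each (1 lost).
    edge-2: 50+53 = 103 > 100
    search-1: 20+53 = 73 > 60
    worker-1: 100+53 = 153 > 130
Round 2 — edge-2, search-1, worker-1 crash.
  edge-2 sheds 103 req/s to app-a, worker-2: 51 each (1 lost).
    app-a: 40+51 = 91 ≤ 100
    worker-2: 40+51 = 91 ≤ 130
  search-1 sheds 73 req/s to cache-1: 73 each.
    cache-1: 60+73 = 133 > 130
  worker-1 sheds 153 req/s to app-a, app-b, db-r: 51 each.
    app-a: 91+51 = 142 > 100
    app-b: 50+51 = 101 ≤ 140
    db-r: 40+51 = 91 ≤ 110
Round 3 — app-a, cache-1 crash.
  app-a sheds 142 req/s to app-b: 142 each.
    app-b: 101+142 = 243 > 140
  cache-1 sheds 133 req/s to lb-1, search-2: 66 each (1 lost).
    lb-1: 140+66 = 206 > 160
    search-2: 30+66 = 96 > 90
Round 4 — app-b, lb-1, search-2 crash.
  app-b sheds 243 req/s to db-r: 243 each.
    db-r: 91+243 = 334 > 110
  lb-1 sheds 206 req/s to db-r: 206 each.
    db-r: 334+206 = 540 > 110
  search-2 sheds 96 req/s to worker-2: 96 each.
    worker-2: 91+96 = 187 > 130
Round 5 — db-r, worker-2 crash.
  db-r sheds 540 req/s: no online neighbours, lost.
  worker-2 sheds 187 req/s: no online neighbours, lost.
No further crashes.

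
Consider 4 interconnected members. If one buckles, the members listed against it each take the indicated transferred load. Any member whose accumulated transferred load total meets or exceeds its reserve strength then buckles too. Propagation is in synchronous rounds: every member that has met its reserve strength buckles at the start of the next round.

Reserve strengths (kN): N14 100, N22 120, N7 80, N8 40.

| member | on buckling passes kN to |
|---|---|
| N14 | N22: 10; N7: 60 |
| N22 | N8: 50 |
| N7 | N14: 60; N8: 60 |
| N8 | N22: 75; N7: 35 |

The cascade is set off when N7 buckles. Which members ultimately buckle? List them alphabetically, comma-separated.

Round 1 — N7 buckles (initial).
  N14: +60 → 60 < 100
  N8: +60 → 60 ≥ 40
Round 2 — N8 buckles.
  N22: +75 → 75 < 120
No further bucklings.

N7, N8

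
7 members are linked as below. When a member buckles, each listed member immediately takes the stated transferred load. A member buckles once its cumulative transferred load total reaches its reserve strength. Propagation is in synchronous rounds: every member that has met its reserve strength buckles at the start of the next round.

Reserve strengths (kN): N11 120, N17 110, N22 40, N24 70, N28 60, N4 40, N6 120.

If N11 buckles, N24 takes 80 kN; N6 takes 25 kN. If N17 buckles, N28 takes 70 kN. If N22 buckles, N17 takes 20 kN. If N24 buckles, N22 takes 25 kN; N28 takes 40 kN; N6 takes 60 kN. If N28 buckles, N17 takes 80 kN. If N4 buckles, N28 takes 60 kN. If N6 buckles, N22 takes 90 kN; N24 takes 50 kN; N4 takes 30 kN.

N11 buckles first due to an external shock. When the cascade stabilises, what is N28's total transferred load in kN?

Round 1 — N11 buckles (initial).
  N24: +80 → 80 ≥ 70
  N6: +25 → 25 < 120
Round 2 — N24 buckles.
  N22: +25 → 25 < 40
  N28: +40 → 40 < 60
  N6: +60 → 85 < 120
No further bucklings.

40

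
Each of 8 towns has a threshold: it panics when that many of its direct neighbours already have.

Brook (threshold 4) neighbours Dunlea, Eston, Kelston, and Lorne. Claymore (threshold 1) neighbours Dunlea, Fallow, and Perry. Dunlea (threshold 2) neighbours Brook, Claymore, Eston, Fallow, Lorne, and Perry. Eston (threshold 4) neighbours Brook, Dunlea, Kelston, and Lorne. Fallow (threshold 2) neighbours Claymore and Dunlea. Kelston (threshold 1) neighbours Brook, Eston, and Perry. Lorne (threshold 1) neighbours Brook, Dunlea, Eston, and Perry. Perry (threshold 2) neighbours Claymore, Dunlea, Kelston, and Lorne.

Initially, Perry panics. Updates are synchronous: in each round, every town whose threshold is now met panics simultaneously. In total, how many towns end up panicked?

Round 1 — Perry panics (initial).
Round 2 — checking thresholds:
  Claymore: 1 of 3 neighbours ≥ 1, panics.
  Dunlea: 1 of 6 neighbours < 2, not yet.
  Kelston: 1 of 3 neighbours ≥ 1, panics.
  Lorne: 1 of 4 neighbours ≥ 1, panics.
Round 3 — checking thresholds:
  Brook: 2 of 4 neighbours < 4, not yet.
  Dunlea: 3 of 6 neighbours ≥ 2, panics.
  Eston: 2 of 4 neighbours < 4, not yet.
  Fallow: 1 of 2 neighbours < 2, not yet.
Round 4 — checking thresholds:
  Brook: 3 of 4 neighbours < 4, not yet.
  Eston: 3 of 4 neighbours < 4, not yet.
  Fallow: 2 of 2 neighbours ≥ 2, panics.
Round 5 — no new panics; cascade stops.

6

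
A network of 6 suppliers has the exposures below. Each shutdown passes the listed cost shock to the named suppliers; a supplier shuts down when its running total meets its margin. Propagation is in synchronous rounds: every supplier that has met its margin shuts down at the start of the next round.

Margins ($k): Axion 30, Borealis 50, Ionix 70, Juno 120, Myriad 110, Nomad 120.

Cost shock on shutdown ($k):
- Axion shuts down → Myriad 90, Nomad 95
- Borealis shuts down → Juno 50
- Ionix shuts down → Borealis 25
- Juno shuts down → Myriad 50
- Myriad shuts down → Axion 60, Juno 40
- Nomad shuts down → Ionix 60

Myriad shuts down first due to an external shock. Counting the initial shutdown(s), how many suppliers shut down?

2

Round 1 — Myriad shuts down (initial).
  Axion: +60 → 60 ≥ 30
  Juno: +40 → 40 < 120
Round 2 — Axion shuts down.
  Nomad: +95 → 95 < 120
No further shutdowns.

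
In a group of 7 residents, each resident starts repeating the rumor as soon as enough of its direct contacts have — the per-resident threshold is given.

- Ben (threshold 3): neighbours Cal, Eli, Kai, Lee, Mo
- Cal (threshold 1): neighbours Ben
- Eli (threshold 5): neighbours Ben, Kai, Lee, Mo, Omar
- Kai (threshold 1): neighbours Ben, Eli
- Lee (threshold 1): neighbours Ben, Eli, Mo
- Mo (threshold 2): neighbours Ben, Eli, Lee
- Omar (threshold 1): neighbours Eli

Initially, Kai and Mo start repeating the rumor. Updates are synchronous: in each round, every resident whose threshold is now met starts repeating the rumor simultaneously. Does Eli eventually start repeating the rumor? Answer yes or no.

no

Round 1 — Kai, Mo start repeating the rumor (initial).
Round 2 — checking thresholds:
  Ben: 2 of 5 neighbours < 3, below threshold.
  Eli: 2 of 5 neighbours < 5, below threshold.
  Lee: 1 of 3 neighbours ≥ 1, starts repeating the rumor.
Round 3 — checking thresholds:
  Ben: 3 of 5 neighbours ≥ 3, starts repeating the rumor.
  Eli: 3 of 5 neighbours < 5, below threshold.
Round 4 — checking thresholds:
  Cal: 1 of 1 neighbours ≥ 1, starts repeating the rumor.
  Eli: 4 of 5 neighbours < 5, below threshold.
Round 5 — no new spreads; cascade stops.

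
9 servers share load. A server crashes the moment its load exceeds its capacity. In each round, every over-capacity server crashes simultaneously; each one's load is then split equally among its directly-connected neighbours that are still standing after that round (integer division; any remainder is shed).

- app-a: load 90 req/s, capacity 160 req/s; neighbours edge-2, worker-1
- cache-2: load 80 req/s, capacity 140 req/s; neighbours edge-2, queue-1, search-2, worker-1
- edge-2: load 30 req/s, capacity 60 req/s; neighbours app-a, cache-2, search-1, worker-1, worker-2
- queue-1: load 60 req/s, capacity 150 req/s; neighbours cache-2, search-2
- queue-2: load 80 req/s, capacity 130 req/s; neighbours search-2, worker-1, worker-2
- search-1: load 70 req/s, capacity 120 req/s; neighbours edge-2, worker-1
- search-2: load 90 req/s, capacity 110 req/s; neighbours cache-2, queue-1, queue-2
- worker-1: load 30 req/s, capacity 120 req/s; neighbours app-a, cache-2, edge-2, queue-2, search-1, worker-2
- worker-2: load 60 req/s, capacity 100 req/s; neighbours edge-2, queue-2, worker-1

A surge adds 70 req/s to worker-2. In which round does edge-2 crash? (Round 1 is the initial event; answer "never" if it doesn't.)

2

Round 1 — worker-2 at 130 > 100. worker-2 crashes.
  worker-2 sheds 130 req/s to edge-2, queue-2, worker-1: 43 each (1 lost).
    edge-2: 30+43 = 73 > 60
    queue-2: 80+43 = 123 ≤ 130
    worker-1: 30+43 = 73 ≤ 120
Round 2 — edge-2 crashes.
  edge-2 sheds 73 req/s to app-a, cache-2, search-1, worker-1: 18 each (1 lost).
    app-a: 90+18 = 108 ≤ 160
    cache-2: 80+18 = 98 ≤ 140
    search-1: 70+18 = 88 ≤ 120
    worker-1: 73+18 = 91 ≤ 120
No further crashes.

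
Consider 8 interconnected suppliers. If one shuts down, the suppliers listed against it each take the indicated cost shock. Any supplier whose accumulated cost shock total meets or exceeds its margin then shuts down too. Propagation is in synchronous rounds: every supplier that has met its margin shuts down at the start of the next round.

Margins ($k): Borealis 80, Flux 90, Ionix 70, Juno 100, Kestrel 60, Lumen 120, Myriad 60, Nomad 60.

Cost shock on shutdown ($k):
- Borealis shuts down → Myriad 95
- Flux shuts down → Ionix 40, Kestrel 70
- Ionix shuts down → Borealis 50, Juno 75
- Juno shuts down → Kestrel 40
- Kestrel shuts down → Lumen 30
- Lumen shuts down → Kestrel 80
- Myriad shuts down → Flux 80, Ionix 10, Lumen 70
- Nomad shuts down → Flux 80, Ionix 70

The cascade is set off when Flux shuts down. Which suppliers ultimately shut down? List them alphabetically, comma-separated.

Round 1 — Flux shuts down (initial).
  Ionix: +40 → 40 < 70
  Kestrel: +70 → 70 ≥ 60
Round 2 — Kestrel shuts down.
  Lumen: +30 → 30 < 120
No further shutdowns.

Flux, Kestrel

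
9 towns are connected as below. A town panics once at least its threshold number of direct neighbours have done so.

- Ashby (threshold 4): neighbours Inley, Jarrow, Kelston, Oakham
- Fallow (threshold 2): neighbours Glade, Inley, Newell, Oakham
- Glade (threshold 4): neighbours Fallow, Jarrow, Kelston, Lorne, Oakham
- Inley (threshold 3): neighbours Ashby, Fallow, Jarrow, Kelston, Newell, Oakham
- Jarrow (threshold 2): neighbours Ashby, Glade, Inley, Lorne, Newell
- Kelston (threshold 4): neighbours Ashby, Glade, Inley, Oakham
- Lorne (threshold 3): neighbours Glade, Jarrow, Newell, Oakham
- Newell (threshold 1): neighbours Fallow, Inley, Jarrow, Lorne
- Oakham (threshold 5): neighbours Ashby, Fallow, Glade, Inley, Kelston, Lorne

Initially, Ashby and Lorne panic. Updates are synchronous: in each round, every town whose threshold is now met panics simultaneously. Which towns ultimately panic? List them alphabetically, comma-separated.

Round 1 — Ashby, Lorne panic (initial).
Round 2 — checking thresholds:
  Glade: 1 of 5 neighbours < 4, holds.
  Inley: 1 of 6 neighbours < 3, holds.
  Jarrow: 2 of 5 neighbours ≥ 2, panics.
  Kelston: 1 of 4 neighbours < 4, holds.
  Newell: 1 of 4 neighbours ≥ 1, panics.
  Oakham: 2 of 6 neighbours < 5, holds.
Round 3 — checking thresholds:
  Fallow: 1 of 4 neighbours < 2, holds.
  Glade: 2 of 5 neighbours < 4, holds.
  Inley: 3 of 6 neighbours ≥ 3, panics.
  Kelston: 1 of 4 neighbours < 4, holds.
  Oakham: 2 of 6 neighbours < 5, holds.
Round 4 — checking thresholds:
  Fallow: 2 of 4 neighbours ≥ 2, panics.
  Glade: 2 of 5 neighbours < 4, holds.
  Kelston: 2 of 4 neighbours < 4, holds.
  Oakham: 3 of 6 neighbours < 5, holds.
Round 5 — no new panics; cascade stops.

Ashby, Fallow, Inley, Jarrow, Lorne, Newell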